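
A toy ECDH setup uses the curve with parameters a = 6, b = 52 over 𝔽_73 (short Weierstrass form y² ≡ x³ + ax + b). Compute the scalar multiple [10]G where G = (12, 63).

(5, 34)

Double-and-add on 10 = (1010)₂. Start with G = (12, 63) for the leading 1-bit.
double: tangent at (12, 63): λ = (3·12² + 6)/(2·63) ≡ 0/53. 53⁻¹ ≡ 62 (mod 73) since 53·62 = 3286 ≡ 1, so λ ≡ 0·62 ≡ 0.
  x = λ² - 12 - 12 = 0 - 24 ≡ 49; y = λ·(12 - 49) - 63 ≡ 10. → (49, 10)
double: tangent at (49, 10): λ = (3·49² + 6)/(2·10) ≡ 55/20. 20⁻¹ ≡ 11 (mod 73), so λ ≡ 55·11 ≡ 21.
  x = λ² - 49 - 49 = 441 - 98 ≡ 51; y = λ·(49 - 51) - 10 ≡ 21. → (51, 21)
add G: (51, 21) + (12, 63). λ = (63 - 21)/(12 - 51) ≡ 42/34 mod 73. 34⁻¹ ≡ 58 (mod 73), so λ ≡ 27.
  x = λ² - 51 - 12 = 729 - 63 ≡ 9; y = λ·(51 - 9) - 21 ≡ 18. → (9, 18)
double: tangent at (9, 18): λ = (3·9² + 6)/(2·18) ≡ 30/36. 36⁻¹ ≡ 71 (mod 73) since 36·71 = 2556 ≡ 1, so λ ≡ 30·71 ≡ 13.
  x = λ² - 9 - 9 = 169 - 18 ≡ 5; y = λ·(9 - 5) - 18 ≡ 34. → (5, 34)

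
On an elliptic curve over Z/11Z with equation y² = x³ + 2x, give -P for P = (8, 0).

(8, 0)

-(8, 0) = (8, -0 mod 11) = (8, 0).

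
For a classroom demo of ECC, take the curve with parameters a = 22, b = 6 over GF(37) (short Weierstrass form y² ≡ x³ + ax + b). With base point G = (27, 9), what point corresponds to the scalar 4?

Repeated addition: build up to 4G.
2G: tangent at (27, 9): λ = (3·27² + 22)/(2·9) ≡ 26/18. 18⁻¹ ≡ 35 (mod 37), so λ ≡ 26·35 ≡ 22.
  x = λ² - 27 - 27 = 484 - 54 ≡ 23; y = λ·(27 - 23) - 9 ≡ 5. → (23, 5)
3G: (23, 5) + (27, 9). λ = (9 - 5)/(27 - 23) ≡ 4/4 mod 37. 4⁻¹ ≡ 28 (mod 37) since 4·28 = 112 ≡ 1, so λ ≡ 1.
  x = λ² - 23 - 27 = 1 - 50 ≡ 25; y = λ·(23 - 25) - 5 ≡ 30. → (25, 30)
4G: (25, 30) + (27, 9). λ = (9 - 30)/(27 - 25) ≡ 16/2 mod 37. 2⁻¹ ≡ 19 (mod 37) since 2·19 = 38 ≡ 1, so λ ≡ 8.
  x = λ² - 25 - 27 = 64 - 52 ≡ 12; y = λ·(25 - 12) - 30 ≡ 0. → (12, 0)

(12, 0)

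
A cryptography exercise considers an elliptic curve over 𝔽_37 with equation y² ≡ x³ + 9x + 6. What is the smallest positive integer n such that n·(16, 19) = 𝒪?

2P: tangent at (16, 19): λ = (3·16² + 9)/(2·19) ≡ 0/1. 1⁻¹ ≡ 1 (mod 37) since 1·1 = 1 ≡ 1, so λ ≡ 0·1 ≡ 0.
  x = λ² - 16 - 16 = 0 - 32 ≡ 5; y = λ·(16 - 5) - 19 ≡ 18. → (5, 18)
3P: (5, 18) + (16, 19). λ = (19 - 18)/(16 - 5) ≡ 1/11 mod 37. 11⁻¹ ≡ 27 (mod 37) since 11·27 = 297 ≡ 1, so λ ≡ 27.
  x = λ² - 5 - 16 = 729 - 21 ≡ 5; y = λ·(5 - 5) - 18 ≡ 19. → (5, 19)
4P: (5, 19) + (16, 19). λ = (19 - 19)/(16 - 5) ≡ 0/11 mod 37. 11⁻¹ ≡ 27 (mod 37), so λ ≡ 0.
  x = λ² - 5 - 16 = 0 - 21 ≡ 16; y = λ·(5 - 16) - 19 ≡ 18. → (16, 18)
5P: (16, 18) + (16, 19): same x and y₁ ≡ -y₂, so the sum is 𝒪.
5P = 𝒪, so the order is 5.

5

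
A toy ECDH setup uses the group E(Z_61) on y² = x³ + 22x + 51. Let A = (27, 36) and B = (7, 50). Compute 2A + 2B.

First 2A:
Repeated addition: build up to 2A.
2A: tangent at (27, 36): λ = (3·27² + 22)/(2·36) ≡ 13/11. 11⁻¹ ≡ 50 (mod 61) since 11·50 = 550 ≡ 1, so λ ≡ 13·50 ≡ 40.
  x = λ² - 27 - 27 = 1600 - 54 ≡ 21; y = λ·(27 - 21) - 36 ≡ 21. → (21, 21)
2A = (21, 21).
Next 2B:
Repeated addition: build up to 2B.
2B: tangent at (7, 50): λ = (3·7² + 22)/(2·50) ≡ 47/39. 39⁻¹ ≡ 36 (mod 61), so λ ≡ 47·36 ≡ 45.
  x = λ² - 7 - 7 = 2025 - 14 ≡ 59; y = λ·(7 - 59) - 50 ≡ 50. → (59, 50)
2B = (59, 50).
Finally 2A + 2B:
(21, 21) + (59, 50). λ = (50 - 21)/(59 - 21) ≡ 29/38 mod 61. 38⁻¹ ≡ 53 (mod 61) since 38·53 = 2014 ≡ 1, so λ ≡ 12.
  x = λ² - 21 - 59 = 144 - 80 ≡ 3; y = λ·(21 - 3) - 21 ≡ 12. → (3, 12)

(3, 12)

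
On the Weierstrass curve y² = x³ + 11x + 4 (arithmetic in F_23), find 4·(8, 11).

Write Q = (8, 11).
Repeated addition: build up to 4Q.
2Q: tangent at (8, 11): λ = (3·8² + 11)/(2·11) ≡ 19/22. 22⁻¹ ≡ 22 (mod 23) since 22·22 = 484 ≡ 1, so λ ≡ 19·22 ≡ 4.
  x = λ² - 8 - 8 = 16 - 16 ≡ 0; y = λ·(8 - 0) - 11 ≡ 21. → (0, 21)
3Q: (0, 21) + (8, 11). λ = (11 - 21)/(8 - 0) ≡ 13/8 mod 23. 8⁻¹ ≡ 3 (mod 23) since 8·3 = 24 ≡ 1, so λ ≡ 16.
  x = λ² - 0 - 8 = 256 - 8 ≡ 18; y = λ·(0 - 18) - 21 ≡ 13. → (18, 13)
4Q: (18, 13) + (8, 11). λ = (11 - 13)/(8 - 18) ≡ 21/13 mod 23. 13⁻¹ ≡ 16 (mod 23) since 13·16 = 208 ≡ 1, so λ ≡ 14.
  x = λ² - 18 - 8 = 196 - 26 ≡ 9; y = λ·(18 - 9) - 13 ≡ 21. → (9, 21)

(9, 21)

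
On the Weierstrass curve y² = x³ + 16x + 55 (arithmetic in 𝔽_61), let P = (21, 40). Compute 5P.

Repeated addition: build up to 5P.
2P: tangent at (21, 40): λ = (3·21² + 16)/(2·40) ≡ 58/19. 19⁻¹ ≡ 45 (mod 61) since 19·45 = 855 ≡ 1, so λ ≡ 58·45 ≡ 48.
  x = λ² - 21 - 21 = 2304 - 42 ≡ 5; y = λ·(21 - 5) - 40 ≡ 57. → (5, 57)
3P: (5, 57) + (21, 40). λ = (40 - 57)/(21 - 5) ≡ 44/16 mod 61. 16⁻¹ ≡ 42 (mod 61), so λ ≡ 18.
  x = λ² - 5 - 21 = 324 - 26 ≡ 54; y = λ·(5 - 54) - 57 ≡ 37. → (54, 37)
4P: (54, 37) + (21, 40). λ = (40 - 37)/(21 - 54) ≡ 3/28 mod 61. 28⁻¹ ≡ 24 (mod 61), so λ ≡ 11.
  x = λ² - 54 - 21 = 121 - 75 ≡ 46; y = λ·(54 - 46) - 37 ≡ 51. → (46, 51)
5P: (46, 51) + (21, 40). λ = (40 - 51)/(21 - 46) ≡ 50/36 mod 61. 36⁻¹ ≡ 39 (mod 61) since 36·39 = 1404 ≡ 1, so λ ≡ 59.
  x = λ² - 46 - 21 = 3481 - 67 ≡ 59; y = λ·(46 - 59) - 51 ≡ 36. → (59, 36)

(59, 36)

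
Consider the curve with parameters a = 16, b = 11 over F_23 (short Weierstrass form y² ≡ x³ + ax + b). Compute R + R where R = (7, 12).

tangent at (7, 12): λ = (3·7² + 16)/(2·12) ≡ 2/1. 1⁻¹ ≡ 1 (mod 23), so λ ≡ 2·1 ≡ 2.
  x = λ² - 7 - 7 = 4 - 14 ≡ 13; y = λ·(7 - 13) - 12 ≡ 22. → (13, 22)

(13, 22)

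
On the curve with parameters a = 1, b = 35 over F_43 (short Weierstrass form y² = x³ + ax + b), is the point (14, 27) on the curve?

y² = 27² ≡ 41; x³ + 1x + 35 = 2793 ≡ 41 (mod 43). 41 = 41.

yes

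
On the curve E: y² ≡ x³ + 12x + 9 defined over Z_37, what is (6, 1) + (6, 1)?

tangent at (6, 1): λ = (3·6² + 12)/(2·1) ≡ 9/2. 2⁻¹ ≡ 19 (mod 37), so λ ≡ 9·19 ≡ 23.
  x = λ² - 6 - 6 = 529 - 12 ≡ 36; y = λ·(6 - 36) - 1 ≡ 12. → (36, 12)

(36, 12)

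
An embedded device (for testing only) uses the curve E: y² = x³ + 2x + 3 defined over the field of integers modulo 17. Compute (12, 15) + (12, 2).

O

The two points share x = 12 and their y-coordinates satisfy 15 + 2 ≡ 0 (mod 17), so they are inverses. Their sum is ∞.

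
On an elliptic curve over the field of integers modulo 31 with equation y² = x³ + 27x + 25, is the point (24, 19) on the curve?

y² = 19² ≡ 20; x³ + 27x + 25 = 14497 ≡ 20 (mod 31). 20 = 20.

yes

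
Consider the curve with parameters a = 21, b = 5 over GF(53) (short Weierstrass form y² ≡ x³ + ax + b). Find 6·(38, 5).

(8, 7)

Write Q = (38, 5).
Double-and-add on 6 = (110)₂. Start with Q = (38, 5) for the leading 1-bit.
double: tangent at (38, 5): λ = (3·38² + 21)/(2·5) ≡ 7/10. 10⁻¹ ≡ 16 (mod 53), so λ ≡ 7·16 ≡ 6.
  x = λ² - 38 - 38 = 36 - 76 ≡ 13; y = λ·(38 - 13) - 5 ≡ 39. → (13, 39)
add Q: (13, 39) + (38, 5). λ = (5 - 39)/(38 - 13) ≡ 19/25 mod 53. 25⁻¹ ≡ 17 (mod 53), so λ ≡ 5.
  x = λ² - 13 - 38 = 25 - 51 ≡ 27; y = λ·(13 - 27) - 39 ≡ 50. → (27, 50)
double: tangent at (27, 50): λ = (3·27² + 21)/(2·50) ≡ 35/47. 47⁻¹ ≡ 44 (mod 53), so λ ≡ 35·44 ≡ 3.
  x = λ² - 27 - 27 = 9 - 54 ≡ 8; y = λ·(27 - 8) - 50 ≡ 7. → (8, 7)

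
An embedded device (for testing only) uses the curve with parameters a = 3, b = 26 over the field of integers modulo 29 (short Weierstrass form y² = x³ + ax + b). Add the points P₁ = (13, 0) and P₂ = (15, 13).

(13, 0) + (15, 13). λ = (13 - 0)/(15 - 13) ≡ 13/2 mod 29. 2⁻¹ ≡ 15 (mod 29), so λ ≡ 21.
  x = λ² - 13 - 15 = 441 - 28 ≡ 7; y = λ·(13 - 7) - 0 ≡ 10. → (7, 10)

(7, 10)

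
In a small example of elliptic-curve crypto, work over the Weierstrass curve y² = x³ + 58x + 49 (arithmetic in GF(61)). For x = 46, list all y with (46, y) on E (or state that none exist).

14, 47

x³ + 58x + 49 = 100053 ≡ 13 (mod 61).
Square roots of 13 mod 61: 14 and 47 (since 14² = 196 ≡ 13).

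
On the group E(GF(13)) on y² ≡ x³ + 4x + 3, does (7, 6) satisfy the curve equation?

y² = 6² ≡ 10; x³ + 4x + 3 = 374 ≡ 10 (mod 13). 10 = 10.

yes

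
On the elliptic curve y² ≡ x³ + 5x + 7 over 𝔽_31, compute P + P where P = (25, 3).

tangent at (25, 3): λ = (3·25² + 5)/(2·3) ≡ 20/6. 6⁻¹ ≡ 26 (mod 31), so λ ≡ 20·26 ≡ 24.
  x = λ² - 25 - 25 = 576 - 50 ≡ 30; y = λ·(25 - 30) - 3 ≡ 1. → (30, 1)

(30, 1)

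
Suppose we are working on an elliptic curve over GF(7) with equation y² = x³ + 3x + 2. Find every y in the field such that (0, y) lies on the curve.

3, 4

x³ + 3x + 2 = 2 ≡ 2 (mod 7).
Square roots of 2 mod 7: 3 and 4 (since 3² = 9 ≡ 2).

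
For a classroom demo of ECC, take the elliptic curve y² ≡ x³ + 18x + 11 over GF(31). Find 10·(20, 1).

Write P = (20, 1).
Double-and-add on 10 = (1010)₂. Start with P = (20, 1) for the leading 1-bit.
double: tangent at (20, 1): λ = (3·20² + 18)/(2·1) ≡ 9/2. 2⁻¹ ≡ 16 (mod 31), so λ ≡ 9·16 ≡ 20.
  x = λ² - 20 - 20 = 400 - 40 ≡ 19; y = λ·(20 - 19) - 1 ≡ 19. → (19, 19)
double: tangent at (19, 19): λ = (3·19² + 18)/(2·19) ≡ 16/7. 7⁻¹ ≡ 9 (mod 31) since 7·9 = 63 ≡ 1, so λ ≡ 16·9 ≡ 20.
  x = λ² - 19 - 19 = 400 - 38 ≡ 21; y = λ·(19 - 21) - 19 ≡ 3. → (21, 3)
add P: (21, 3) + (20, 1). λ = (1 - 3)/(20 - 21) ≡ 29/30 mod 31. 30⁻¹ ≡ 30 (mod 31), so λ ≡ 2.
  x = λ² - 21 - 20 = 4 - 41 ≡ 25; y = λ·(21 - 25) - 3 ≡ 20. → (25, 20)
double: tangent at (25, 20): λ = (3·25² + 18)/(2·20) ≡ 2/9. 9⁻¹ ≡ 7 (mod 31), so λ ≡ 2·7 ≡ 14.
  x = λ² - 25 - 25 = 196 - 50 ≡ 22; y = λ·(25 - 22) - 20 ≡ 22. → (22, 22)

(22, 22)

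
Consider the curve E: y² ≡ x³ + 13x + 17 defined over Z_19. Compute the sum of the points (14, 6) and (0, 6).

(5, 13)

(14, 6) + (0, 6). λ = (6 - 6)/(0 - 14) ≡ 0/5 mod 19. 5⁻¹ ≡ 4 (mod 19) since 5·4 = 20 ≡ 1, so λ ≡ 0.
  x = λ² - 14 - 0 = 0 - 14 ≡ 5; y = λ·(14 - 5) - 6 ≡ 13. → (5, 13)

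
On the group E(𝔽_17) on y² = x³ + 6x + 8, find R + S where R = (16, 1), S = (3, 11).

(16, 1) + (3, 11). λ = (11 - 1)/(3 - 16) ≡ 10/4 mod 17. 4⁻¹ ≡ 13 (mod 17) since 4·13 = 52 ≡ 1, so λ ≡ 11.
  x = λ² - 16 - 3 = 121 - 19 ≡ 0; y = λ·(16 - 0) - 1 ≡ 5. → (0, 5)

(0, 5)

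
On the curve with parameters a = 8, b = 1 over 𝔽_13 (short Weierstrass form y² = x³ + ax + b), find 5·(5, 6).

(11, 9)

Write G = (5, 6).
Double-and-add on 5 = (101)₂. Start with G = (5, 6) for the leading 1-bit.
double: tangent at (5, 6): λ = (3·5² + 8)/(2·6) ≡ 5/12. 12⁻¹ ≡ 12 (mod 13), so λ ≡ 5·12 ≡ 8.
  x = λ² - 5 - 5 = 64 - 10 ≡ 2; y = λ·(5 - 2) - 6 ≡ 5. → (2, 5)
double: tangent at (2, 5): λ = (3·2² + 8)/(2·5) ≡ 7/10. 10⁻¹ ≡ 4 (mod 13), so λ ≡ 7·4 ≡ 2.
  x = λ² - 2 - 2 = 4 - 4 ≡ 0; y = λ·(2 - 0) - 5 ≡ 12. → (0, 12)
add G: (0, 12) + (5, 6). λ = (6 - 12)/(5 - 0) ≡ 7/5 mod 13. 5⁻¹ ≡ 8 (mod 13), so λ ≡ 4.
  x = λ² - 0 - 5 = 16 - 5 ≡ 11; y = λ·(0 - 11) - 12 ≡ 9. → (11, 9)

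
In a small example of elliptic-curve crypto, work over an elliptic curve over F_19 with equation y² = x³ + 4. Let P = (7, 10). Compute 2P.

(11, 10)

tangent at (7, 10): λ = (3·7² + 0)/(2·10) ≡ 14/1. 1⁻¹ ≡ 1 (mod 19) since 1·1 = 1 ≡ 1, so λ ≡ 14·1 ≡ 14.
  x = λ² - 7 - 7 = 196 - 14 ≡ 11; y = λ·(7 - 11) - 10 ≡ 10. → (11, 10)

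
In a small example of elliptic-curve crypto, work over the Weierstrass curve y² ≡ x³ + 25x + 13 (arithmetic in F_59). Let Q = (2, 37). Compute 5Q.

Repeated addition: build up to 5Q.
2Q: tangent at (2, 37): λ = (3·2² + 25)/(2·37) ≡ 37/15. 15⁻¹ ≡ 4 (mod 59) since 15·4 = 60 ≡ 1, so λ ≡ 37·4 ≡ 30.
  x = λ² - 2 - 2 = 900 - 4 ≡ 11; y = λ·(2 - 11) - 37 ≡ 47. → (11, 47)
3Q: (11, 47) + (2, 37). λ = (37 - 47)/(2 - 11) ≡ 49/50 mod 59. 50⁻¹ ≡ 13 (mod 59), so λ ≡ 47.
  x = λ² - 11 - 2 = 2209 - 13 ≡ 13; y = λ·(11 - 13) - 47 ≡ 36. → (13, 36)
4Q: (13, 36) + (2, 37). λ = (37 - 36)/(2 - 13) ≡ 1/48 mod 59. 48⁻¹ ≡ 16 (mod 59) since 48·16 = 768 ≡ 1, so λ ≡ 16.
  x = λ² - 13 - 2 = 256 - 15 ≡ 5; y = λ·(13 - 5) - 36 ≡ 33. → (5, 33)
5Q: (5, 33) + (2, 37). λ = (37 - 33)/(2 - 5) ≡ 4/56 mod 59. 56⁻¹ ≡ 39 (mod 59) since 56·39 = 2184 ≡ 1, so λ ≡ 38.
  x = λ² - 5 - 2 = 1444 - 7 ≡ 21; y = λ·(5 - 21) - 33 ≡ 8. → (21, 8)

(21, 8)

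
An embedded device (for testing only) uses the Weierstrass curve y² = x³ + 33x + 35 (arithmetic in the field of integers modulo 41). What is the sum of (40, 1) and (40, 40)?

O

The two points share x = 40 and their y-coordinates satisfy 1 + 40 ≡ 0 (mod 41), so they are inverses. Their sum is O.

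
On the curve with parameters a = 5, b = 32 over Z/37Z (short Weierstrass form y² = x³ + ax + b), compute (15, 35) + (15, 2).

The two points share x = 15 and their y-coordinates satisfy 35 + 2 ≡ 0 (mod 37), so they are inverses. Their sum is the point at infinity.

O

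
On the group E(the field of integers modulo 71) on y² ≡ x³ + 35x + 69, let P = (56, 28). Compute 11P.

(24, 65)

Repeated addition: build up to 11P.
2P: tangent at (56, 28): λ = (3·56² + 35)/(2·28) ≡ 0/56. 56⁻¹ ≡ 52 (mod 71) since 56·52 = 2912 ≡ 1, so λ ≡ 0·52 ≡ 0.
  x = λ² - 56 - 56 = 0 - 112 ≡ 30; y = λ·(56 - 30) - 28 ≡ 43. → (30, 43)
3P: (30, 43) + (56, 28). λ = (28 - 43)/(56 - 30) ≡ 56/26 mod 71. 26⁻¹ ≡ 41 (mod 71) since 26·41 = 1066 ≡ 1, so λ ≡ 24.
  x = λ² - 30 - 56 = 576 - 86 ≡ 64; y = λ·(30 - 64) - 43 ≡ 64. → (64, 64)
4P: (64, 64) + (56, 28). λ = (28 - 64)/(56 - 64) ≡ 35/63 mod 71. 63⁻¹ ≡ 62 (mod 71) since 63·62 = 3906 ≡ 1, so λ ≡ 40.
  x = λ² - 64 - 56 = 1600 - 120 ≡ 60; y = λ·(64 - 60) - 64 ≡ 25. → (60, 25)
5P: (60, 25) + (56, 28). λ = (28 - 25)/(56 - 60) ≡ 3/67 mod 71. 67⁻¹ ≡ 53 (mod 71), so λ ≡ 17.
  x = λ² - 60 - 56 = 289 - 116 ≡ 31; y = λ·(60 - 31) - 25 ≡ 42. → (31, 42)
6P: (31, 42) + (56, 28). λ = (28 - 42)/(56 - 31) ≡ 57/25 mod 71. 25⁻¹ ≡ 54 (mod 71) since 25·54 = 1350 ≡ 1, so λ ≡ 25.
  x = λ² - 31 - 56 = 625 - 87 ≡ 41; y = λ·(31 - 41) - 42 ≡ 63. → (41, 63)
7P: (41, 63) + (56, 28). λ = (28 - 63)/(56 - 41) ≡ 36/15 mod 71. 15⁻¹ ≡ 19 (mod 71) since 15·19 = 285 ≡ 1, so λ ≡ 45.
  x = λ² - 41 - 56 = 2025 - 97 ≡ 11; y = λ·(41 - 11) - 63 ≡ 9. → (11, 9)
8P: (11, 9) + (56, 28). λ = (28 - 9)/(56 - 11) ≡ 19/45 mod 71. 45⁻¹ ≡ 30 (mod 71), so λ ≡ 2.
  x = λ² - 11 - 56 = 4 - 67 ≡ 8; y = λ·(11 - 8) - 9 ≡ 68. → (8, 68)
9P: (8, 68) + (56, 28). λ = (28 - 68)/(56 - 8) ≡ 31/48 mod 71. 48⁻¹ ≡ 37 (mod 71), so λ ≡ 11.
  x = λ² - 8 - 56 = 121 - 64 ≡ 57; y = λ·(8 - 57) - 68 ≡ 32. → (57, 32)
10P: (57, 32) + (56, 28). λ = (28 - 32)/(56 - 57) ≡ 67/70 mod 71. 70⁻¹ ≡ 70 (mod 71) since 70·70 = 4900 ≡ 1, so λ ≡ 4.
  x = λ² - 57 - 56 = 16 - 113 ≡ 45; y = λ·(57 - 45) - 32 ≡ 16. → (45, 16)
11P: (45, 16) + (56, 28). λ = (28 - 16)/(56 - 45) ≡ 12/11 mod 71. 11⁻¹ ≡ 13 (mod 71) since 11·13 = 143 ≡ 1, so λ ≡ 14.
  x = λ² - 45 - 56 = 196 - 101 ≡ 24; y = λ·(45 - 24) - 16 ≡ 65. → (24, 65)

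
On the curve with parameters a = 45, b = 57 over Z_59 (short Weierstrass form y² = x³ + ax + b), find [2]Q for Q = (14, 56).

(25, 13)

tangent at (14, 56): λ = (3·14² + 45)/(2·56) ≡ 43/53. 53⁻¹ ≡ 49 (mod 59) since 53·49 = 2597 ≡ 1, so λ ≡ 43·49 ≡ 42.
  x = λ² - 14 - 14 = 1764 - 28 ≡ 25; y = λ·(14 - 25) - 56 ≡ 13. → (25, 13)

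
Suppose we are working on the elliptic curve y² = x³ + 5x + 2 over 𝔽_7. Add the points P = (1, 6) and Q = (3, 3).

(1, 6) + (3, 3). λ = (3 - 6)/(3 - 1) ≡ 4/2 mod 7. 2⁻¹ ≡ 4 (mod 7), so λ ≡ 2.
  x = λ² - 1 - 3 = 4 - 4 ≡ 0; y = λ·(1 - 0) - 6 ≡ 3. → (0, 3)

(0, 3)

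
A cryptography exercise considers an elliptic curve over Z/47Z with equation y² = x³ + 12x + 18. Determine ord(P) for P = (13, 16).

9

2P: tangent at (13, 16): λ = (3·13² + 12)/(2·16) ≡ 2/32. 32⁻¹ ≡ 25 (mod 47) since 32·25 = 800 ≡ 1, so λ ≡ 2·25 ≡ 3.
  x = λ² - 13 - 13 = 9 - 26 ≡ 30; y = λ·(13 - 30) - 16 ≡ 27. → (30, 27)
3P: (30, 27) + (13, 16). λ = (16 - 27)/(13 - 30) ≡ 36/30 mod 47. 30⁻¹ ≡ 11 (mod 47), so λ ≡ 20.
  x = λ² - 30 - 13 = 400 - 43 ≡ 28; y = λ·(30 - 28) - 27 ≡ 13. → (28, 13)
4P: (28, 13) + (13, 16). λ = (16 - 13)/(13 - 28) ≡ 3/32 mod 47. 32⁻¹ ≡ 25 (mod 47) since 32·25 = 800 ≡ 1, so λ ≡ 28.
  x = λ² - 28 - 13 = 784 - 41 ≡ 38; y = λ·(28 - 38) - 13 ≡ 36. → (38, 36)
5P: (38, 36) + (13, 16). λ = (16 - 36)/(13 - 38) ≡ 27/22 mod 47. 22⁻¹ ≡ 15 (mod 47), so λ ≡ 29.
  x = λ² - 38 - 13 = 841 - 51 ≡ 38; y = λ·(38 - 38) - 36 ≡ 11. → (38, 11)
6P: (38, 11) + (13, 16). λ = (16 - 11)/(13 - 38) ≡ 5/22 mod 47. 22⁻¹ ≡ 15 (mod 47) since 22·15 = 330 ≡ 1, so λ ≡ 28.
  x = λ² - 38 - 13 = 784 - 51 ≡ 28; y = λ·(38 - 28) - 11 ≡ 34. → (28, 34)
7P: (28, 34) + (13, 16). λ = (16 - 34)/(13 - 28) ≡ 29/32 mod 47. 32⁻¹ ≡ 25 (mod 47) since 32·25 = 800 ≡ 1, so λ ≡ 20.
  x = λ² - 28 - 13 = 400 - 41 ≡ 30; y = λ·(28 - 30) - 34 ≡ 20. → (30, 20)
8P: (30, 20) + (13, 16). λ = (16 - 20)/(13 - 30) ≡ 43/30 mod 47. 30⁻¹ ≡ 11 (mod 47), so λ ≡ 3.
  x = λ² - 30 - 13 = 9 - 43 ≡ 13; y = λ·(30 - 13) - 20 ≡ 31. → (13, 31)
9P: (13, 31) + (13, 16): same x and y₁ ≡ -y₂, so the sum is O.
9P = O, so the order is 9.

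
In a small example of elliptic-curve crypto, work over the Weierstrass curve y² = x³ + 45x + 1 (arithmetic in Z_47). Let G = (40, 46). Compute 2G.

tangent at (40, 46): λ = (3·40² + 45)/(2·46) ≡ 4/45. 45⁻¹ ≡ 23 (mod 47), so λ ≡ 4·23 ≡ 45.
  x = λ² - 40 - 40 = 2025 - 80 ≡ 18; y = λ·(40 - 18) - 46 ≡ 4. → (18, 4)

(18, 4)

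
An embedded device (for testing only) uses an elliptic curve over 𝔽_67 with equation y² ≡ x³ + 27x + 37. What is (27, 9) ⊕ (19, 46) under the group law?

(27, 9) + (19, 46). λ = (46 - 9)/(19 - 27) ≡ 37/59 mod 67. 59⁻¹ ≡ 25 (mod 67), so λ ≡ 54.
  x = λ² - 27 - 19 = 2916 - 46 ≡ 56; y = λ·(27 - 56) - 9 ≡ 33. → (56, 33)

(56, 33)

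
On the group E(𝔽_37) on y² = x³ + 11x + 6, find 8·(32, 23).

Write P = (32, 23).
Double-and-add on 8 = (1000)₂. Start with P = (32, 23) for the leading 1-bit.
double: tangent at (32, 23): λ = (3·32² + 11)/(2·23) ≡ 12/9. 9⁻¹ ≡ 33 (mod 37), so λ ≡ 12·33 ≡ 26.
  x = λ² - 32 - 32 = 676 - 64 ≡ 20; y = λ·(32 - 20) - 23 ≡ 30. → (20, 30)
double: tangent at (20, 30): λ = (3·20² + 11)/(2·30) ≡ 27/23. 23⁻¹ ≡ 29 (mod 37), so λ ≡ 27·29 ≡ 6.
  x = λ² - 20 - 20 = 36 - 40 ≡ 33; y = λ·(20 - 33) - 30 ≡ 3. → (33, 3)
double: tangent at (33, 3): λ = (3·33² + 11)/(2·3) ≡ 22/6. 6⁻¹ ≡ 31 (mod 37), so λ ≡ 22·31 ≡ 16.
  x = λ² - 33 - 33 = 256 - 66 ≡ 5; y = λ·(33 - 5) - 3 ≡ 1. → (5, 1)

(5, 1)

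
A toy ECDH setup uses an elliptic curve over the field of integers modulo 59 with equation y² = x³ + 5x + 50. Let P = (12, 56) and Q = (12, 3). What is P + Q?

O

The two points share x = 12 and their y-coordinates satisfy 56 + 3 ≡ 0 (mod 59), so they are inverses. Their sum is the point at infinity.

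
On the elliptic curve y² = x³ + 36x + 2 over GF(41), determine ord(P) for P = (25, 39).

2P: tangent at (25, 39): λ = (3·25² + 36)/(2·39) ≡ 25/37. 37⁻¹ ≡ 10 (mod 41) since 37·10 = 370 ≡ 1, so λ ≡ 25·10 ≡ 4.
  x = λ² - 25 - 25 = 16 - 50 ≡ 7; y = λ·(25 - 7) - 39 ≡ 33. → (7, 33)
3P: (7, 33) + (25, 39). λ = (39 - 33)/(25 - 7) ≡ 6/18 mod 41. 18⁻¹ ≡ 16 (mod 41) since 18·16 = 288 ≡ 1, so λ ≡ 14.
  x = λ² - 7 - 25 = 196 - 32 ≡ 0; y = λ·(7 - 0) - 33 ≡ 24. → (0, 24)
4P: (0, 24) + (25, 39). λ = (39 - 24)/(25 - 0) ≡ 15/25 mod 41. 25⁻¹ ≡ 23 (mod 41), so λ ≡ 17.
  x = λ² - 0 - 25 = 289 - 25 ≡ 18; y = λ·(0 - 18) - 24 ≡ 39. → (18, 39)
5P: (18, 39) + (25, 39). λ = (39 - 39)/(25 - 18) ≡ 0/7 mod 41. 7⁻¹ ≡ 6 (mod 41), so λ ≡ 0.
  x = λ² - 18 - 25 = 0 - 43 ≡ 39; y = λ·(18 - 39) - 39 ≡ 2. → (39, 2)
6P: (39, 2) + (25, 39). λ = (39 - 2)/(25 - 39) ≡ 37/27 mod 41. 27⁻¹ ≡ 38 (mod 41), so λ ≡ 12.
  x = λ² - 39 - 25 = 144 - 64 ≡ 39; y = λ·(39 - 39) - 2 ≡ 39. → (39, 39)
7P: (39, 39) + (25, 39). λ = (39 - 39)/(25 - 39) ≡ 0/27 mod 41. 27⁻¹ ≡ 38 (mod 41), so λ ≡ 0.
  x = λ² - 39 - 25 = 0 - 64 ≡ 18; y = λ·(39 - 18) - 39 ≡ 2. → (18, 2)
8P: (18, 2) + (25, 39). λ = (39 - 2)/(25 - 18) ≡ 37/7 mod 41. 7⁻¹ ≡ 6 (mod 41) since 7·6 = 42 ≡ 1, so λ ≡ 17.
  x = λ² - 18 - 25 = 289 - 43 ≡ 0; y = λ·(18 - 0) - 2 ≡ 17. → (0, 17)
9P: (0, 17) + (25, 39). λ = (39 - 17)/(25 - 0) ≡ 22/25 mod 41. 25⁻¹ ≡ 23 (mod 41), so λ ≡ 14.
  x = λ² - 0 - 25 = 196 - 25 ≡ 7; y = λ·(0 - 7) - 17 ≡ 8. → (7, 8)
10P: (7, 8) + (25, 39). λ = (39 - 8)/(25 - 7) ≡ 31/18 mod 41. 18⁻¹ ≡ 16 (mod 41), so λ ≡ 4.
  x = λ² - 7 - 25 = 16 - 32 ≡ 25; y = λ·(7 - 25) - 8 ≡ 2. → (25, 2)
11P: (25, 2) + (25, 39): same x and y₁ ≡ -y₂, so the sum is the point at infinity.
11P = the point at infinity, so the order is 11.

11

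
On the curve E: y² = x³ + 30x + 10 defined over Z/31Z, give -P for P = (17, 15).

-(17, 15) = (17, -15 mod 31) = (17, 16).

(17, 16)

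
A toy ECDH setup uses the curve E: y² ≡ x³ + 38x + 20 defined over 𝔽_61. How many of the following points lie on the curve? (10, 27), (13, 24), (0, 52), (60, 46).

4

(10, 27): 27² ≡ 58, rhs ≡ 58 → on.
(13, 24): 24² ≡ 27, rhs ≡ 27 → on.
(0, 52): 52² ≡ 20, rhs ≡ 20 → on.
(60, 46): 46² ≡ 42, rhs ≡ 42 → on.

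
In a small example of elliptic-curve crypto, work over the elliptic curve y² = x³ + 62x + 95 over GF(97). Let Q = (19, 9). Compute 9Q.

Double-and-add on 9 = (1001)₂. Start with Q = (19, 9) for the leading 1-bit.
double: tangent at (19, 9): λ = (3·19² + 62)/(2·9) ≡ 78/18. 18⁻¹ ≡ 27 (mod 97), so λ ≡ 78·27 ≡ 69.
  x = λ² - 19 - 19 = 4761 - 38 ≡ 67; y = λ·(19 - 67) - 9 ≡ 74. → (67, 74)
double: tangent at (67, 74): λ = (3·67² + 62)/(2·74) ≡ 46/51. 51⁻¹ ≡ 78 (mod 97), so λ ≡ 46·78 ≡ 96.
  x = λ² - 67 - 67 = 9216 - 134 ≡ 61; y = λ·(67 - 61) - 74 ≡ 17. → (61, 17)
double: tangent at (61, 17): λ = (3·61² + 62)/(2·17) ≡ 70/34. 34⁻¹ ≡ 20 (mod 97), so λ ≡ 70·20 ≡ 42.
  x = λ² - 61 - 61 = 1764 - 122 ≡ 90; y = λ·(61 - 90) - 17 ≡ 26. → (90, 26)
add Q: (90, 26) + (19, 9). λ = (9 - 26)/(19 - 90) ≡ 80/26 mod 97. 26⁻¹ ≡ 56 (mod 97) since 26·56 = 1456 ≡ 1, so λ ≡ 18.
  x = λ² - 90 - 19 = 324 - 109 ≡ 21; y = λ·(90 - 21) - 26 ≡ 52. → (21, 52)

(21, 52)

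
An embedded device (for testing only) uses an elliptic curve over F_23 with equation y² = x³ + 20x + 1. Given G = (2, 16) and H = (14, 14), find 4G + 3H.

(16, 22)

First 4G:
Double-and-add on 4 = (100)₂. Start with G = (2, 16) for the leading 1-bit.
double: tangent at (2, 16): λ = (3·2² + 20)/(2·16) ≡ 9/9. 9⁻¹ ≡ 18 (mod 23), so λ ≡ 9·18 ≡ 1.
  x = λ² - 2 - 2 = 1 - 4 ≡ 20; y = λ·(2 - 20) - 16 ≡ 12. → (20, 12)
double: tangent at (20, 12): λ = (3·20² + 20)/(2·12) ≡ 1/1. 1⁻¹ ≡ 1 (mod 23), so λ ≡ 1·1 ≡ 1.
  x = λ² - 20 - 20 = 1 - 40 ≡ 7; y = λ·(20 - 7) - 12 ≡ 1. → (7, 1)
4G = (7, 1).
Next 3H:
Repeated addition: build up to 3H.
2H: tangent at (14, 14): λ = (3·14² + 20)/(2·14) ≡ 10/5. 5⁻¹ ≡ 14 (mod 23) since 5·14 = 70 ≡ 1, so λ ≡ 10·14 ≡ 2.
  x = λ² - 14 - 14 = 4 - 28 ≡ 22; y = λ·(14 - 22) - 14 ≡ 16. → (22, 16)
3H: (22, 16) + (14, 14). λ = (14 - 16)/(14 - 22) ≡ 21/15 mod 23. 15⁻¹ ≡ 20 (mod 23), so λ ≡ 6.
  x = λ² - 22 - 14 = 36 - 36 ≡ 0; y = λ·(22 - 0) - 16 ≡ 1. → (0, 1)
3H = (0, 1).
Finally 4G + 3H:
(7, 1) + (0, 1). λ = (1 - 1)/(0 - 7) ≡ 0/16 mod 23. 16⁻¹ ≡ 13 (mod 23), so λ ≡ 0.
  x = λ² - 7 - 0 = 0 - 7 ≡ 16; y = λ·(7 - 16) - 1 ≡ 22. → (16, 22)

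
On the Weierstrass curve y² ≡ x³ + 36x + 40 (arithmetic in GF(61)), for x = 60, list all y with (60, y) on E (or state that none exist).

8, 53

x³ + 36x + 40 = 218200 ≡ 3 (mod 61).
Square roots of 3 mod 61: 8 and 53 (since 8² = 64 ≡ 3).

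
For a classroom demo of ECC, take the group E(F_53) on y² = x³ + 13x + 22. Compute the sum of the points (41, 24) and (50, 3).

(41, 24) + (50, 3). λ = (3 - 24)/(50 - 41) ≡ 32/9 mod 53. 9⁻¹ ≡ 6 (mod 53), so λ ≡ 33.
  x = λ² - 41 - 50 = 1089 - 91 ≡ 44; y = λ·(41 - 44) - 24 ≡ 36. → (44, 36)

(44, 36)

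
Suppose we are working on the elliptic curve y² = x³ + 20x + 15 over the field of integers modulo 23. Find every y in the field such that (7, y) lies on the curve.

none

x³ + 20x + 15 = 498 ≡ 15 (mod 23).
15 is a non-residue mod 23; no y exists.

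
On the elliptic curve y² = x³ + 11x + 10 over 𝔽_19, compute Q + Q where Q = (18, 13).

tangent at (18, 13): λ = (3·18² + 11)/(2·13) ≡ 14/7. 7⁻¹ ≡ 11 (mod 19), so λ ≡ 14·11 ≡ 2.
  x = λ² - 18 - 18 = 4 - 36 ≡ 6; y = λ·(18 - 6) - 13 ≡ 11. → (6, 11)

(6, 11)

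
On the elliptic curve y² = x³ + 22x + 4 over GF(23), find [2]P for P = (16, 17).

tangent at (16, 17): λ = (3·16² + 22)/(2·17) ≡ 8/11. 11⁻¹ ≡ 21 (mod 23), so λ ≡ 8·21 ≡ 7.
  x = λ² - 16 - 16 = 49 - 32 ≡ 17; y = λ·(16 - 17) - 17 ≡ 22. → (17, 22)

(17, 22)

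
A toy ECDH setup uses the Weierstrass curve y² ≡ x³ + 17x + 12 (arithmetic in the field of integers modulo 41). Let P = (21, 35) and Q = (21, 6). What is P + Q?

The two points share x = 21 and their y-coordinates satisfy 35 + 6 ≡ 0 (mod 41), so they are inverses. Their sum is O.

O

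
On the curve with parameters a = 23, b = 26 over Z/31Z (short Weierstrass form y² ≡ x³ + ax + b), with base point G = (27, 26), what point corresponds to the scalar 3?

Repeated addition: build up to 3G.
2G: tangent at (27, 26): λ = (3·27² + 23)/(2·26) ≡ 9/21. 21⁻¹ ≡ 3 (mod 31) since 21·3 = 63 ≡ 1, so λ ≡ 9·3 ≡ 27.
  x = λ² - 27 - 27 = 729 - 54 ≡ 24; y = λ·(27 - 24) - 26 ≡ 24. → (24, 24)
3G: (24, 24) + (27, 26). λ = (26 - 24)/(27 - 24) ≡ 2/3 mod 31. 3⁻¹ ≡ 21 (mod 31), so λ ≡ 11.
  x = λ² - 24 - 27 = 121 - 51 ≡ 8; y = λ·(24 - 8) - 24 ≡ 28. → (8, 28)

(8, 28)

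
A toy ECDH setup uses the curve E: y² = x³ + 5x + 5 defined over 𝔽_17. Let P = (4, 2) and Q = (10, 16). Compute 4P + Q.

(15, 15)

First 4P:
Repeated addition: build up to 4P.
2P: tangent at (4, 2): λ = (3·4² + 5)/(2·2) ≡ 2/4. 4⁻¹ ≡ 13 (mod 17) since 4·13 = 52 ≡ 1, so λ ≡ 2·13 ≡ 9.
  x = λ² - 4 - 4 = 81 - 8 ≡ 5; y = λ·(4 - 5) - 2 ≡ 6. → (5, 6)
3P: (5, 6) + (4, 2). λ = (2 - 6)/(4 - 5) ≡ 13/16 mod 17. 16⁻¹ ≡ 16 (mod 17), so λ ≡ 4.
  x = λ² - 5 - 4 = 16 - 9 ≡ 7; y = λ·(5 - 7) - 6 ≡ 3. → (7, 3)
4P: (7, 3) + (4, 2). λ = (2 - 3)/(4 - 7) ≡ 16/14 mod 17. 14⁻¹ ≡ 11 (mod 17) since 14·11 = 154 ≡ 1, so λ ≡ 6.
  x = λ² - 7 - 4 = 36 - 11 ≡ 8; y = λ·(7 - 8) - 3 ≡ 8. → (8, 8)
4P = (8, 8).
Finally 4P + Q:
(8, 8) + (10, 16). λ = (16 - 8)/(10 - 8) ≡ 8/2 mod 17. 2⁻¹ ≡ 9 (mod 17) since 2·9 = 18 ≡ 1, so λ ≡ 4.
  x = λ² - 8 - 10 = 16 - 18 ≡ 15; y = λ·(8 - 15) - 8 ≡ 15. → (15, 15)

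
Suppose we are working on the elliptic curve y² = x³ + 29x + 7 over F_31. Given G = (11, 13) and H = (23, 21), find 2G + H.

(11, 18)

First 2G:
Repeated addition: build up to 2G.
2G: tangent at (11, 13): λ = (3·11² + 29)/(2·13) ≡ 20/26. 26⁻¹ ≡ 6 (mod 31), so λ ≡ 20·6 ≡ 27.
  x = λ² - 11 - 11 = 729 - 22 ≡ 25; y = λ·(11 - 25) - 13 ≡ 12. → (25, 12)
2G = (25, 12).
Finally 2G + H:
(25, 12) + (23, 21). λ = (21 - 12)/(23 - 25) ≡ 9/29 mod 31. 29⁻¹ ≡ 15 (mod 31), so λ ≡ 11.
  x = λ² - 25 - 23 = 121 - 48 ≡ 11; y = λ·(25 - 11) - 12 ≡ 18. → (11, 18)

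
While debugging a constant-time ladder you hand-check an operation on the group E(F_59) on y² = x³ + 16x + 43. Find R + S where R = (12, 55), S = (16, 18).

(12, 55) + (16, 18). λ = (18 - 55)/(16 - 12) ≡ 22/4 mod 59. 4⁻¹ ≡ 15 (mod 59) since 4·15 = 60 ≡ 1, so λ ≡ 35.
  x = λ² - 12 - 16 = 1225 - 28 ≡ 17; y = λ·(12 - 17) - 55 ≡ 6. → (17, 6)

(17, 6)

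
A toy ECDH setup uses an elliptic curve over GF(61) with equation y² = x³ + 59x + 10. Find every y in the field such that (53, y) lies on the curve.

none

x³ + 59x + 10 = 152014 ≡ 2 (mod 61).
2 is a non-residue mod 61; no y exists.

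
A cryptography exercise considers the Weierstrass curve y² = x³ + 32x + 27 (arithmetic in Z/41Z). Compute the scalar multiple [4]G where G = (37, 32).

(17, 20)

Double-and-add on 4 = (100)₂. Start with G = (37, 32) for the leading 1-bit.
double: tangent at (37, 32): λ = (3·37² + 32)/(2·32) ≡ 39/23. 23⁻¹ ≡ 25 (mod 41), so λ ≡ 39·25 ≡ 32.
  x = λ² - 37 - 37 = 1024 - 74 ≡ 7; y = λ·(37 - 7) - 32 ≡ 26. → (7, 26)
double: tangent at (7, 26): λ = (3·7² + 32)/(2·26) ≡ 15/11. 11⁻¹ ≡ 15 (mod 41), so λ ≡ 15·15 ≡ 20.
  x = λ² - 7 - 7 = 400 - 14 ≡ 17; y = λ·(7 - 17) - 26 ≡ 20. → (17, 20)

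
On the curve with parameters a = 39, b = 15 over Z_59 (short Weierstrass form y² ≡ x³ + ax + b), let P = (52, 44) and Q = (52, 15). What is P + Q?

O

The two points share x = 52 and their y-coordinates satisfy 44 + 15 ≡ 0 (mod 59), so they are inverses. Their sum is the point at infinity.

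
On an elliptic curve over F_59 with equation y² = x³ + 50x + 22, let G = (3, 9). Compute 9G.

(6, 19)

Repeated addition: build up to 9G.
2G: tangent at (3, 9): λ = (3·3² + 50)/(2·9) ≡ 18/18. 18⁻¹ ≡ 23 (mod 59), so λ ≡ 18·23 ≡ 1.
  x = λ² - 3 - 3 = 1 - 6 ≡ 54; y = λ·(3 - 54) - 9 ≡ 58. → (54, 58)
3G: (54, 58) + (3, 9). λ = (9 - 58)/(3 - 54) ≡ 10/8 mod 59. 8⁻¹ ≡ 37 (mod 59) since 8·37 = 296 ≡ 1, so λ ≡ 16.
  x = λ² - 54 - 3 = 256 - 57 ≡ 22; y = λ·(54 - 22) - 58 ≡ 41. → (22, 41)
4G: (22, 41) + (3, 9). λ = (9 - 41)/(3 - 22) ≡ 27/40 mod 59. 40⁻¹ ≡ 31 (mod 59), so λ ≡ 11.
  x = λ² - 22 - 3 = 121 - 25 ≡ 37; y = λ·(22 - 37) - 41 ≡ 30. → (37, 30)
5G: (37, 30) + (3, 9). λ = (9 - 30)/(3 - 37) ≡ 38/25 mod 59. 25⁻¹ ≡ 26 (mod 59), so λ ≡ 44.
  x = λ² - 37 - 3 = 1936 - 40 ≡ 8; y = λ·(37 - 8) - 30 ≡ 7. → (8, 7)
6G: (8, 7) + (3, 9). λ = (9 - 7)/(3 - 8) ≡ 2/54 mod 59. 54⁻¹ ≡ 47 (mod 59), so λ ≡ 35.
  x = λ² - 8 - 3 = 1225 - 11 ≡ 34; y = λ·(8 - 34) - 7 ≡ 27. → (34, 27)
7G: (34, 27) + (3, 9). λ = (9 - 27)/(3 - 34) ≡ 41/28 mod 59. 28⁻¹ ≡ 19 (mod 59), so λ ≡ 12.
  x = λ² - 34 - 3 = 144 - 37 ≡ 48; y = λ·(34 - 48) - 27 ≡ 41. → (48, 41)
8G: (48, 41) + (3, 9). λ = (9 - 41)/(3 - 48) ≡ 27/14 mod 59. 14⁻¹ ≡ 38 (mod 59) since 14·38 = 532 ≡ 1, so λ ≡ 23.
  x = λ² - 48 - 3 = 529 - 51 ≡ 6; y = λ·(48 - 6) - 41 ≡ 40. → (6, 40)
9G: (6, 40) + (3, 9). λ = (9 - 40)/(3 - 6) ≡ 28/56 mod 59. 56⁻¹ ≡ 39 (mod 59) since 56·39 = 2184 ≡ 1, so λ ≡ 30.
  x = λ² - 6 - 3 = 900 - 9 ≡ 6; y = λ·(6 - 6) - 40 ≡ 19. → (6, 19)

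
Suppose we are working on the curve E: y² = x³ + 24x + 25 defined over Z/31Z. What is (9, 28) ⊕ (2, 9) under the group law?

(28, 9)

(9, 28) + (2, 9). λ = (9 - 28)/(2 - 9) ≡ 12/24 mod 31. 24⁻¹ ≡ 22 (mod 31) since 24·22 = 528 ≡ 1, so λ ≡ 16.
  x = λ² - 9 - 2 = 256 - 11 ≡ 28; y = λ·(9 - 28) - 28 ≡ 9. → (28, 9)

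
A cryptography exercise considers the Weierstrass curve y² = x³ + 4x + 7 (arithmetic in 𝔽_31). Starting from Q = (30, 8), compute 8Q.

Double-and-add on 8 = (1000)₂. Start with Q = (30, 8) for the leading 1-bit.
double: tangent at (30, 8): λ = (3·30² + 4)/(2·8) ≡ 7/16. 16⁻¹ ≡ 2 (mod 31), so λ ≡ 7·2 ≡ 14.
  x = λ² - 30 - 30 = 196 - 60 ≡ 12; y = λ·(30 - 12) - 8 ≡ 27. → (12, 27)
double: tangent at (12, 27): λ = (3·12² + 4)/(2·27) ≡ 2/23. 23⁻¹ ≡ 27 (mod 31) since 23·27 = 621 ≡ 1, so λ ≡ 2·27 ≡ 23.
  x = λ² - 12 - 12 = 529 - 24 ≡ 9; y = λ·(12 - 9) - 27 ≡ 11. → (9, 11)
double: tangent at (9, 11): λ = (3·9² + 4)/(2·11) ≡ 30/22. 22⁻¹ ≡ 24 (mod 31), so λ ≡ 30·24 ≡ 7.
  x = λ² - 9 - 9 = 49 - 18 ≡ 0; y = λ·(9 - 0) - 11 ≡ 21. → (0, 21)

(0, 21)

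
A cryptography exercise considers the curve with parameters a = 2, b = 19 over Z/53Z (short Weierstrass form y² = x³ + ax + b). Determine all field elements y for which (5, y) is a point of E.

x³ + 2x + 19 = 154 ≡ 48 (mod 53).
48 is a non-residue mod 53; no y exists.

none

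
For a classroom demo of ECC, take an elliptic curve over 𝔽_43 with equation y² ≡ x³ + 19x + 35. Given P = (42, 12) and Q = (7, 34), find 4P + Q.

First 4P:
Repeated addition: build up to 4P.
2P: tangent at (42, 12): λ = (3·42² + 19)/(2·12) ≡ 22/24. 24⁻¹ ≡ 9 (mod 43) since 24·9 = 216 ≡ 1, so λ ≡ 22·9 ≡ 26.
  x = λ² - 42 - 42 = 676 - 84 ≡ 33; y = λ·(42 - 33) - 12 ≡ 7. → (33, 7)
3P: (33, 7) + (42, 12). λ = (12 - 7)/(42 - 33) ≡ 5/9 mod 43. 9⁻¹ ≡ 24 (mod 43), so λ ≡ 34.
  x = λ² - 33 - 42 = 1156 - 75 ≡ 6; y = λ·(33 - 6) - 7 ≡ 8. → (6, 8)
4P: (6, 8) + (42, 12). λ = (12 - 8)/(42 - 6) ≡ 4/36 mod 43. 36⁻¹ ≡ 6 (mod 43), so λ ≡ 24.
  x = λ² - 6 - 42 = 576 - 48 ≡ 12; y = λ·(6 - 12) - 8 ≡ 20. → (12, 20)
4P = (12, 20).
Finally 4P + Q:
(12, 20) + (7, 34). λ = (34 - 20)/(7 - 12) ≡ 14/38 mod 43. 38⁻¹ ≡ 17 (mod 43) since 38·17 = 646 ≡ 1, so λ ≡ 23.
  x = λ² - 12 - 7 = 529 - 19 ≡ 37; y = λ·(12 - 37) - 20 ≡ 7. → (37, 7)

(37, 7)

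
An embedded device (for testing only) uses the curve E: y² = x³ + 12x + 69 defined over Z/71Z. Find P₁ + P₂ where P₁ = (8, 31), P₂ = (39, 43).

(8, 31) + (39, 43). λ = (43 - 31)/(39 - 8) ≡ 12/31 mod 71. 31⁻¹ ≡ 55 (mod 71), so λ ≡ 21.
  x = λ² - 8 - 39 = 441 - 47 ≡ 39; y = λ·(8 - 39) - 31 ≡ 28. → (39, 28)

(39, 28)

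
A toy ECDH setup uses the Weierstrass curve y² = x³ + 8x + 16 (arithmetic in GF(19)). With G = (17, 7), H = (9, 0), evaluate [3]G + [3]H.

First 3G:
Repeated addition: build up to 3G.
2G: tangent at (17, 7): λ = (3·17² + 8)/(2·7) ≡ 1/14. 14⁻¹ ≡ 15 (mod 19), so λ ≡ 1·15 ≡ 15.
  x = λ² - 17 - 17 = 225 - 34 ≡ 1; y = λ·(17 - 1) - 7 ≡ 5. → (1, 5)
3G: (1, 5) + (17, 7). λ = (7 - 5)/(17 - 1) ≡ 2/16 mod 19. 16⁻¹ ≡ 6 (mod 19) since 16·6 = 96 ≡ 1, so λ ≡ 12.
  x = λ² - 1 - 17 = 144 - 18 ≡ 12; y = λ·(1 - 12) - 5 ≡ 15. → (12, 15)
3G = (12, 15).
Next 3H:
Repeated addition: build up to 3H.
2H: (9, 0) + (9, 0): same x and y₁ ≡ -y₂, so the sum is ∞.
3H: ∞ + (9, 0) = (9, 0) (identity).
3H = (9, 0).
Finally 3G + 3H:
(12, 15) + (9, 0). λ = (0 - 15)/(9 - 12) ≡ 4/16 mod 19. 16⁻¹ ≡ 6 (mod 19), so λ ≡ 5.
  x = λ² - 12 - 9 = 25 - 21 ≡ 4; y = λ·(12 - 4) - 15 ≡ 6. → (4, 6)

(4, 6)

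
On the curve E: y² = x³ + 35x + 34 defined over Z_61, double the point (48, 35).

(1, 3)

tangent at (48, 35): λ = (3·48² + 35)/(2·35) ≡ 54/9. 9⁻¹ ≡ 34 (mod 61) since 9·34 = 306 ≡ 1, so λ ≡ 54·34 ≡ 6.
  x = λ² - 48 - 48 = 36 - 96 ≡ 1; y = λ·(48 - 1) - 35 ≡ 3. → (1, 3)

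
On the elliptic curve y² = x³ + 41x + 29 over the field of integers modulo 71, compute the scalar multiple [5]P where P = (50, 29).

(17, 39)

Repeated addition: build up to 5P.
2P: tangent at (50, 29): λ = (3·50² + 41)/(2·29) ≡ 15/58. 58⁻¹ ≡ 60 (mod 71), so λ ≡ 15·60 ≡ 48.
  x = λ² - 50 - 50 = 2304 - 100 ≡ 3; y = λ·(50 - 3) - 29 ≡ 26. → (3, 26)
3P: (3, 26) + (50, 29). λ = (29 - 26)/(50 - 3) ≡ 3/47 mod 71. 47⁻¹ ≡ 68 (mod 71), so λ ≡ 62.
  x = λ² - 3 - 50 = 3844 - 53 ≡ 28; y = λ·(3 - 28) - 26 ≡ 57. → (28, 57)
4P: (28, 57) + (50, 29). λ = (29 - 57)/(50 - 28) ≡ 43/22 mod 71. 22⁻¹ ≡ 42 (mod 71), so λ ≡ 31.
  x = λ² - 28 - 50 = 961 - 78 ≡ 31; y = λ·(28 - 31) - 57 ≡ 63. → (31, 63)
5P: (31, 63) + (50, 29). λ = (29 - 63)/(50 - 31) ≡ 37/19 mod 71. 19⁻¹ ≡ 15 (mod 71) since 19·15 = 285 ≡ 1, so λ ≡ 58.
  x = λ² - 31 - 50 = 3364 - 81 ≡ 17; y = λ·(31 - 17) - 63 ≡ 39. → (17, 39)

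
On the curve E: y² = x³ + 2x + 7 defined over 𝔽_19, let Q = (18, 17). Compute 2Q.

tangent at (18, 17): λ = (3·18² + 2)/(2·17) ≡ 5/15. 15⁻¹ ≡ 14 (mod 19) since 15·14 = 210 ≡ 1, so λ ≡ 5·14 ≡ 13.
  x = λ² - 18 - 18 = 169 - 36 ≡ 0; y = λ·(18 - 0) - 17 ≡ 8. → (0, 8)

(0, 8)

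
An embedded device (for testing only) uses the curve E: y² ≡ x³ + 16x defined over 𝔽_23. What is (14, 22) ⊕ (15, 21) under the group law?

(18, 5)

(14, 22) + (15, 21). λ = (21 - 22)/(15 - 14) ≡ 22/1 mod 23. 1⁻¹ ≡ 1 (mod 23), so λ ≡ 22.
  x = λ² - 14 - 15 = 484 - 29 ≡ 18; y = λ·(14 - 18) - 22 ≡ 5. → (18, 5)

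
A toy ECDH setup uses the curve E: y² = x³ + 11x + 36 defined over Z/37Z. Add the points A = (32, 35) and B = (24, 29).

(32, 35) + (24, 29). λ = (29 - 35)/(24 - 32) ≡ 31/29 mod 37. 29⁻¹ ≡ 23 (mod 37) since 29·23 = 667 ≡ 1, so λ ≡ 10.
  x = λ² - 32 - 24 = 100 - 56 ≡ 7; y = λ·(32 - 7) - 35 ≡ 30. → (7, 30)

(7, 30)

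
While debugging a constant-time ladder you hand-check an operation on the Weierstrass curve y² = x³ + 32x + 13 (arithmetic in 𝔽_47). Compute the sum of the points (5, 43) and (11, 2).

(32, 24)

(5, 43) + (11, 2). λ = (2 - 43)/(11 - 5) ≡ 6/6 mod 47. 6⁻¹ ≡ 8 (mod 47) since 6·8 = 48 ≡ 1, so λ ≡ 1.
  x = λ² - 5 - 11 = 1 - 16 ≡ 32; y = λ·(5 - 32) - 43 ≡ 24. → (32, 24)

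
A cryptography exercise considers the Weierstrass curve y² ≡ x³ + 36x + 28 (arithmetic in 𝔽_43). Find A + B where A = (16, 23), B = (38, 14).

(12, 34)

(16, 23) + (38, 14). λ = (14 - 23)/(38 - 16) ≡ 34/22 mod 43. 22⁻¹ ≡ 2 (mod 43) since 22·2 = 44 ≡ 1, so λ ≡ 25.
  x = λ² - 16 - 38 = 625 - 54 ≡ 12; y = λ·(16 - 12) - 23 ≡ 34. → (12, 34)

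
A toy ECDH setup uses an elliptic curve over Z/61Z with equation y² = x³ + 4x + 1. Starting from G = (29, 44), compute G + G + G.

(55, 26)

Repeated addition: build up to 3G.
2G: tangent at (29, 44): λ = (3·29² + 4)/(2·44) ≡ 26/27. 27⁻¹ ≡ 52 (mod 61) since 27·52 = 1404 ≡ 1, so λ ≡ 26·52 ≡ 10.
  x = λ² - 29 - 29 = 100 - 58 ≡ 42; y = λ·(29 - 42) - 44 ≡ 9. → (42, 9)
3G: (42, 9) + (29, 44). λ = (44 - 9)/(29 - 42) ≡ 35/48 mod 61. 48⁻¹ ≡ 14 (mod 61) since 48·14 = 672 ≡ 1, so λ ≡ 2.
  x = λ² - 42 - 29 = 4 - 71 ≡ 55; y = λ·(42 - 55) - 9 ≡ 26. → (55, 26)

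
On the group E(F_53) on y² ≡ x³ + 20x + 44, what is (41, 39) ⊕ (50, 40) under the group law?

(41, 39) + (50, 40). λ = (40 - 39)/(50 - 41) ≡ 1/9 mod 53. 9⁻¹ ≡ 6 (mod 53), so λ ≡ 6.
  x = λ² - 41 - 50 = 36 - 91 ≡ 51; y = λ·(41 - 51) - 39 ≡ 7. → (51, 7)

(51, 7)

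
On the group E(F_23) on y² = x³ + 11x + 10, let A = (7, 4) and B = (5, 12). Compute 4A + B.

(7, 19)

First 4A:
Double-and-add on 4 = (100)₂. Start with A = (7, 4) for the leading 1-bit.
double: tangent at (7, 4): λ = (3·7² + 11)/(2·4) ≡ 20/8. 8⁻¹ ≡ 3 (mod 23) since 8·3 = 24 ≡ 1, so λ ≡ 20·3 ≡ 14.
  x = λ² - 7 - 7 = 196 - 14 ≡ 21; y = λ·(7 - 21) - 4 ≡ 7. → (21, 7)
double: tangent at (21, 7): λ = (3·21² + 11)/(2·7) ≡ 0/14. 14⁻¹ ≡ 5 (mod 23) since 14·5 = 70 ≡ 1, so λ ≡ 0·5 ≡ 0.
  x = λ² - 21 - 21 = 0 - 42 ≡ 4; y = λ·(21 - 4) - 7 ≡ 16. → (4, 16)
4A = (4, 16).
Finally 4A + B:
(4, 16) + (5, 12). λ = (12 - 16)/(5 - 4) ≡ 19/1 mod 23. 1⁻¹ ≡ 1 (mod 23) since 1·1 = 1 ≡ 1, so λ ≡ 19.
  x = λ² - 4 - 5 = 361 - 9 ≡ 7; y = λ·(4 - 7) - 16 ≡ 19. → (7, 19)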